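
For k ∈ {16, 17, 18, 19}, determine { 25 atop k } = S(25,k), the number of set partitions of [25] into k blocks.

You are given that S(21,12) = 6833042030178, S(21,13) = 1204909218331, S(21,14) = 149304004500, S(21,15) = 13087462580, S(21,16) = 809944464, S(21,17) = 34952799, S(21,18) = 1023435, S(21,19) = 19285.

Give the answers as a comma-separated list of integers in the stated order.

r22: T_22,13=13×1204909218331+6833042030178=22496861868481; T_22,14=14×149304004500+1204909218331=3295165281331; T_22,15=15×13087462580+149304004500=345615943200; T_22,16=16×809944464+13087462580=26046574004; T_22,17=17×34952799+809944464=1404142047; T_22,18=18×1023435+34952799=53374629; T_22,19=19×19285+1023435=1389850
r23: T_23,14=14×3295165281331+22496861868481=68629175807115; T_23,15=15×345615943200+3295165281331=8479404429331; T_23,16=16×26046574004+345615943200=762361127264; T_23,17=17×1404142047+26046574004=49916988803; T_23,18=18×53374629+1404142047=2364885369; T_23,19=19×1389850+53374629=79781779
r24: T_24,15=15×8479404429331+68629175807115=195820242247080; T_24,16=16×762361127264+8479404429331=20677182465555; T_24,17=17×49916988803+762361127264=1610949936915; T_24,18=18×2364885369+49916988803=92484925445; T_24,19=19×79781779+2364885369=3880739170
r25: T_25,16=16×20677182465555+195820242247080=526655161695960; T_25,17=17×1610949936915+20677182465555=48063331393110; T_25,18=18×92484925445+1610949936915=3275678594925; T_25,19=19×3880739170+92484925445=166218969675
Read S(25,16) = 526655161695960, S(25,17) = 48063331393110, S(25,18) = 3275678594925, S(25,19) = 166218969675.

526655161695960, 48063331393110, 3275678594925, 166218969675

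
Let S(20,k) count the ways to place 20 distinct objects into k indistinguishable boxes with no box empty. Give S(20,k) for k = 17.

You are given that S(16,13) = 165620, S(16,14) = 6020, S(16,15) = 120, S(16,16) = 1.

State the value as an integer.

741285

[17] T[17,14]:14*6020+165620=249900 · T[17,15]:15*120+6020=7820 · T[17,16]:16*1+120=136 · T[17,17]:17*0+1=1
[18] T[18,15]:15*7820+249900=367200 · T[18,16]:16*136+7820=9996 · T[18,17]:17*1+136=153
[19] T[19,16]:16*9996+367200=527136 · T[19,17]:17*153+9996=12597
[20] T[20,17]:17*12597+527136=741285
Read S(20,17) = 741285.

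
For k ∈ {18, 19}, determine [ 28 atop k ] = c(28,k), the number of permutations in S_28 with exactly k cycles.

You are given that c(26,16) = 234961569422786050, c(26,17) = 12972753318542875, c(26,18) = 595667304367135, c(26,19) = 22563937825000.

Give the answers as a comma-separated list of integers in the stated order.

@27  (27,17):12972753318542875·26+234961569422786050→572253155704900800, (27,18):595667304367135·26+12972753318542875→28460103232088385, (27,19):22563937825000·26+595667304367135→1182329687817135
@28  (28,18):28460103232088385·27+572253155704900800→1340675942971287195, (28,19):1182329687817135·27+28460103232088385→60383004803151030
Read c(28,18) = 1340675942971287195, c(28,19) = 60383004803151030.

1340675942971287195, 60383004803151030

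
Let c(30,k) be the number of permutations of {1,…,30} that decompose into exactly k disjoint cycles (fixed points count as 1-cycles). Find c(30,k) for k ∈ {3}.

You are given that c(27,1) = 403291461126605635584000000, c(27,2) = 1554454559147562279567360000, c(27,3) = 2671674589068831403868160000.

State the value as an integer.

62262192842035613491057459200000

row 28: T[28][1]=27·403291461126605635584000000+0=10888869450418352160768000000  T[28][2]=27·1554454559147562279567360000+403291461126605635584000000=42373564558110787183902720000  T[28][3]=27·2671674589068831403868160000+1554454559147562279567360000=73689668464006010184007680000
row 29: T[29][2]=28·42373564558110787183902720000+10888869450418352160768000000=1197348677077520393310044160000  T[29][3]=28·73689668464006010184007680000+42373564558110787183902720000=2105684281550279072336117760000
row 30: T[30][3]=29·2105684281550279072336117760000+1197348677077520393310044160000=62262192842035613491057459200000
Read c(30,3) = 62262192842035613491057459200000.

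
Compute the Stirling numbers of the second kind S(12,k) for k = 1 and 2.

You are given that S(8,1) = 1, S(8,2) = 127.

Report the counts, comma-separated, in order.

1, 2047

[9] T[9,1]:1*1+0=1 · T[9,2]:2*127+1=255
[10] T[10,1]:1*1+0=1 · T[10,2]:2*255+1=511
[11] T[11,1]:1*1+0=1 · T[11,2]:2*511+1=1023
[12] T[12,1]:1*1+0=1 · T[12,2]:2*1023+1=2047
Read S(12,1) = 1, S(12,2) = 2047.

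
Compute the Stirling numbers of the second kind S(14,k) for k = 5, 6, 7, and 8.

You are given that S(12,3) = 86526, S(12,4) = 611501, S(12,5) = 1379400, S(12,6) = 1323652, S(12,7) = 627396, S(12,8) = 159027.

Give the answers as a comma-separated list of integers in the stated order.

40075035, 63436373, 49329280, 20912320

[13] T[13,4]:4*611501+86526=2532530 · T[13,5]:5*1379400+611501=7508501 · T[13,6]:6*1323652+1379400=9321312 · T[13,7]:7*627396+1323652=5715424 · T[13,8]:8*159027+627396=1899612
[14] T[14,5]:5*7508501+2532530=40075035 · T[14,6]:6*9321312+7508501=63436373 · T[14,7]:7*5715424+9321312=49329280 · T[14,8]:8*1899612+5715424=20912320
Read S(14,5) = 40075035, S(14,6) = 63436373, S(14,7) = 49329280, S(14,8) = 20912320.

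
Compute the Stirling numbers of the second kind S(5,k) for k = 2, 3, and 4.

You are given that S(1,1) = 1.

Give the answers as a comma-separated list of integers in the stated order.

i=2: T(2,1)=0+1·1=1 | T(2,2)=1+2·0=1
i=3: T(3,1)=0+1·1=1 | T(3,2)=1+2·1=3 | T(3,3)=1+3·0=1
i=4: T(4,1)=0+1·1=1 | T(4,2)=1+2·3=7 | T(4,3)=3+3·1=6 | T(4,4)=1+4·0=1
i=5: T(5,2)=1+2·7=15 | T(5,3)=7+3·6=25 | T(5,4)=6+4·1=10
Read S(5,2) = 15, S(5,3) = 25, S(5,4) = 10.

15, 25, 10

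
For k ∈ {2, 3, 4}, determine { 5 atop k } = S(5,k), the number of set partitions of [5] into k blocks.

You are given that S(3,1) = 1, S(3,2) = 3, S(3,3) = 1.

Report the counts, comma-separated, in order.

15, 25, 10

[4] T[4,1]:1*1+0=1 · T[4,2]:2*3+1=7 · T[4,3]:3*1+3=6 · T[4,4]:4*0+1=1
[5] T[5,2]:2*7+1=15 · T[5,3]:3*6+7=25 · T[5,4]:4*1+6=10
Read S(5,2) = 15, S(5,3) = 25, S(5,4) = 10.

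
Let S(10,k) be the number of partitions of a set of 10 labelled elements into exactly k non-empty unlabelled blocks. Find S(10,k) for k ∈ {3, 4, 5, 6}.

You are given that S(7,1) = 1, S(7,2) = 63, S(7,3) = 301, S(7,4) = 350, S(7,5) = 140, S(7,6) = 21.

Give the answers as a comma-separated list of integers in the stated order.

i=8: T(8,1)=0+1·1=1 | T(8,2)=1+2·63=127 | T(8,3)=63+3·301=966 | T(8,4)=301+4·350=1701 | T(8,5)=350+5·140=1050 | T(8,6)=140+6·21=266
i=9: T(9,2)=1+2·127=255 | T(9,3)=127+3·966=3025 | T(9,4)=966+4·1701=7770 | T(9,5)=1701+5·1050=6951 | T(9,6)=1050+6·266=2646
i=10: T(10,3)=255+3·3025=9330 | T(10,4)=3025+4·7770=34105 | T(10,5)=7770+5·6951=42525 | T(10,6)=6951+6·2646=22827
Read S(10,3) = 9330, S(10,4) = 34105, S(10,5) = 42525, S(10,6) = 22827.

9330, 34105, 42525, 22827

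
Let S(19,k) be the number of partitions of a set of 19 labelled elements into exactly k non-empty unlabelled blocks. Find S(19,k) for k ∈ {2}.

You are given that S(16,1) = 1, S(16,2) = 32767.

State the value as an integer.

262143

i=17: T(17,1)=0+1·1=1 | T(17,2)=1+2·32767=65535
i=18: T(18,1)=0+1·1=1 | T(18,2)=1+2·65535=131071
i=19: T(19,2)=1+2·131071=262143
Read S(19,2) = 262143.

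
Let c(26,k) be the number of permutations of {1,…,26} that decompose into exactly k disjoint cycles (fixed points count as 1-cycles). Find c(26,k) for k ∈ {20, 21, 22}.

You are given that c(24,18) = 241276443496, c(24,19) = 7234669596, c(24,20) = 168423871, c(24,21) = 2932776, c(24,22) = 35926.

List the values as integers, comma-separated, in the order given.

696829576300, 17247104875, 333685495

[25] T[25,19]:24*7234669596+241276443496=414908513800 · T[25,20]:24*168423871+7234669596=11276842500 · T[25,21]:24*2932776+168423871=238810495 · T[25,22]:24*35926+2932776=3795000
[26] T[26,20]:25*11276842500+414908513800=696829576300 · T[26,21]:25*238810495+11276842500=17247104875 · T[26,22]:25*3795000+238810495=333685495
Read c(26,20) = 696829576300, c(26,21) = 17247104875, c(26,22) = 333685495.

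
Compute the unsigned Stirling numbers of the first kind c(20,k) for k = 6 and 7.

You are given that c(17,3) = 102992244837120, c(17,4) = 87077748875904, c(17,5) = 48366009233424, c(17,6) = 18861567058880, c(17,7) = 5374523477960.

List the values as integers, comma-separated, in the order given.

161429736530118960, 52260903362512720

[18] T[18,4]:17*87077748875904+102992244837120=1583313975727488 · T[18,5]:17*48366009233424+87077748875904=909299905844112 · T[18,6]:17*18861567058880+48366009233424=369012649234384 · T[18,7]:17*5374523477960+18861567058880=110228466184200
[19] T[19,5]:18*909299905844112+1583313975727488=17950712280921504 · T[19,6]:18*369012649234384+909299905844112=7551527592063024 · T[19,7]:18*110228466184200+369012649234384=2353125040549984
[20] T[20,6]:19*7551527592063024+17950712280921504=161429736530118960 · T[20,7]:19*2353125040549984+7551527592063024=52260903362512720
Read c(20,6) = 161429736530118960, c(20,7) = 52260903362512720.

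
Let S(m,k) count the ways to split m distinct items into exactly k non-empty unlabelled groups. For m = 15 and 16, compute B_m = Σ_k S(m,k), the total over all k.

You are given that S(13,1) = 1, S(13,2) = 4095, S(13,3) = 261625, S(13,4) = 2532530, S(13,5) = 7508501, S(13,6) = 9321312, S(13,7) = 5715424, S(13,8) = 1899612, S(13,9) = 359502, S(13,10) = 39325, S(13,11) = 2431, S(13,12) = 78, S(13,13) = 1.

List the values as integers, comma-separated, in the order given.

1382958545, 10480142147

r14: T_14,1=1×1+0=1; T_14,2=2×4095+1=8191; T_14,3=3×261625+4095=788970; T_14,4=4×2532530+261625=10391745; T_14,5=5×7508501+2532530=40075035; T_14,6=6×9321312+7508501=63436373; T_14,7=7×5715424+9321312=49329280; T_14,8=8×1899612+5715424=20912320; T_14,9=9×359502+1899612=5135130; T_14,10=10×39325+359502=752752; T_14,11=11×2431+39325=66066; T_14,12=12×78+2431=3367; T_14,13=13×1+78=91; T_14,14=14×0+1=1
r15: T_15,1=1×1+0=1; T_15,2=2×8191+1=16383; T_15,3=3×788970+8191=2375101; T_15,4=4×10391745+788970=42355950; T_15,5=5×40075035+10391745=210766920; T_15,6=6×63436373+40075035=420693273; T_15,7=7×49329280+63436373=408741333; T_15,8=8×20912320+49329280=216627840; T_15,9=9×5135130+20912320=67128490; T_15,10=10×752752+5135130=12662650; T_15,11=11×66066+752752=1479478; T_15,12=12×3367+66066=106470; T_15,13=13×91+3367=4550; T_15,14=14×1+91=105; T_15,15=15×0+1=1
r16: T_16,1=1×1+0=1; T_16,2=2×16383+1=32767; T_16,3=3×2375101+16383=7141686; T_16,4=4×42355950+2375101=171798901; T_16,5=5×210766920+42355950=1096190550; T_16,6=6×420693273+210766920=2734926558; T_16,7=7×408741333+420693273=3281882604; T_16,8=8×216627840+408741333=2141764053; T_16,9=9×67128490+216627840=820784250; T_16,10=10×12662650+67128490=193754990; T_16,11=11×1479478+12662650=28936908; T_16,12=12×106470+1479478=2757118; T_16,13=13×4550+106470=165620; T_16,14=14×105+4550=6020; T_16,15=15×1+105=120; T_16,16=16×0+1=1
B_15 = ΣS(15,k) = 1+16383+2375101+42355950+210766920+420693273+408741333+216627840+67128490+12662650+1479478+106470+4550+105+1 = 1382958545
B_16 = ΣS(16,k) = 1+32767+7141686+171798901+1096190550+2734926558+3281882604+2141764053+820784250+193754990+28936908+2757118+165620+6020+120+1 = 10480142147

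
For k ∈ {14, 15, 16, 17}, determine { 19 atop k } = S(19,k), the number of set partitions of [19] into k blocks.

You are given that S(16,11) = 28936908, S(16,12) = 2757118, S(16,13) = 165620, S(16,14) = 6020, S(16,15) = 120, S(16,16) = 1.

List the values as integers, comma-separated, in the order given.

243577530, 13916778, 527136, 12597

[17] T[17,12]:12*2757118+28936908=62022324 · T[17,13]:13*165620+2757118=4910178 · T[17,14]:14*6020+165620=249900 · T[17,15]:15*120+6020=7820 · T[17,16]:16*1+120=136 · T[17,17]:17*0+1=1
[18] T[18,13]:13*4910178+62022324=125854638 · T[18,14]:14*249900+4910178=8408778 · T[18,15]:15*7820+249900=367200 · T[18,16]:16*136+7820=9996 · T[18,17]:17*1+136=153
[19] T[19,14]:14*8408778+125854638=243577530 · T[19,15]:15*367200+8408778=13916778 · T[19,16]:16*9996+367200=527136 · T[19,17]:17*153+9996=12597
Read S(19,14) = 243577530, S(19,15) = 13916778, S(19,16) = 527136, S(19,17) = 12597.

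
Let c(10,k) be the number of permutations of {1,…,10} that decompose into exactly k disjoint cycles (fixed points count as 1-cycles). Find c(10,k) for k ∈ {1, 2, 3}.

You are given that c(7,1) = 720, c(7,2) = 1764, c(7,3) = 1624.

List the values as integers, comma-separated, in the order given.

362880, 1026576, 1172700

row 8: T[8][1]=7·720+0=5040  T[8][2]=7·1764+720=13068  T[8][3]=7·1624+1764=13132
row 9: T[9][1]=8·5040+0=40320  T[9][2]=8·13068+5040=109584  T[9][3]=8·13132+13068=118124
row 10: T[10][1]=9·40320+0=362880  T[10][2]=9·109584+40320=1026576  T[10][3]=9·118124+109584=1172700
Read c(10,1) = 362880, c(10,2) = 1026576, c(10,3) = 1172700.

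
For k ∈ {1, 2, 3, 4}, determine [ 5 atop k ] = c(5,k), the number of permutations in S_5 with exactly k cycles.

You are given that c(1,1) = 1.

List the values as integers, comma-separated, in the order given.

24, 50, 35, 10

i=2: T(2,1)=0+1·1=1 | T(2,2)=1+1·0=1
i=3: T(3,1)=0+2·1=2 | T(3,2)=1+2·1=3 | T(3,3)=1+2·0=1
i=4: T(4,1)=0+3·2=6 | T(4,2)=2+3·3=11 | T(4,3)=3+3·1=6 | T(4,4)=1+3·0=1
i=5: T(5,1)=0+4·6=24 | T(5,2)=6+4·11=50 | T(5,3)=11+4·6=35 | T(5,4)=6+4·1=10
Read c(5,1) = 24, c(5,2) = 50, c(5,3) = 35, c(5,4) = 10.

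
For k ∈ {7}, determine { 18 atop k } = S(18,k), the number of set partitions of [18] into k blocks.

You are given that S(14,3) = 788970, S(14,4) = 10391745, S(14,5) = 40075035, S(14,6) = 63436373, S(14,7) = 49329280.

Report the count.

@15  (15,4):10391745·4+788970→42355950, (15,5):40075035·5+10391745→210766920, (15,6):63436373·6+40075035→420693273, (15,7):49329280·7+63436373→408741333
@16  (16,5):210766920·5+42355950→1096190550, (16,6):420693273·6+210766920→2734926558, (16,7):408741333·7+420693273→3281882604
@17  (17,6):2734926558·6+1096190550→17505749898, (17,7):3281882604·7+2734926558→25708104786
@18  (18,7):25708104786·7+17505749898→197462483400
Read S(18,7) = 197462483400.

197462483400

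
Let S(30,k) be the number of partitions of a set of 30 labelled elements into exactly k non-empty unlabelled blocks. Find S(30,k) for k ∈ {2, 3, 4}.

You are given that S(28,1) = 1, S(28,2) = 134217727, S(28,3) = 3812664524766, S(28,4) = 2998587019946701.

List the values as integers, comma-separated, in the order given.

536870911, 34314651811530, 48004081105038305

[29] T[29,1]:1*1+0=1 · T[29,2]:2*134217727+1=268435455 · T[29,3]:3*3812664524766+134217727=11438127792025 · T[29,4]:4*2998587019946701+3812664524766=11998160744311570
[30] T[30,2]:2*268435455+1=536870911 · T[30,3]:3*11438127792025+268435455=34314651811530 · T[30,4]:4*11998160744311570+11438127792025=48004081105038305
Read S(30,2) = 536870911, S(30,3) = 34314651811530, S(30,4) = 48004081105038305.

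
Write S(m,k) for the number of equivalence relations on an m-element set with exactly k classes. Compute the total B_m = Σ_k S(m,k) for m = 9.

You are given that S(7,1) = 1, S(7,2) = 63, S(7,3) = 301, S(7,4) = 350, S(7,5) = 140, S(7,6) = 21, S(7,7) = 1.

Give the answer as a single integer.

21147

row 8: T[8][1]=1·1+0=1  T[8][2]=2·63+1=127  T[8][3]=3·301+63=966  T[8][4]=4·350+301=1701  T[8][5]=5·140+350=1050  T[8][6]=6·21+140=266  T[8][7]=7·1+21=28  T[8][8]=8·0+1=1
row 9: T[9][1]=1·1+0=1  T[9][2]=2·127+1=255  T[9][3]=3·966+127=3025  T[9][4]=4·1701+966=7770  T[9][5]=5·1050+1701=6951  T[9][6]=6·266+1050=2646  T[9][7]=7·28+266=462  T[9][8]=8·1+28=36  T[9][9]=9·0+1=1
B_9 = ΣS(9,k) = 1+255+3025+7770+6951+2646+462+36+1 = 21147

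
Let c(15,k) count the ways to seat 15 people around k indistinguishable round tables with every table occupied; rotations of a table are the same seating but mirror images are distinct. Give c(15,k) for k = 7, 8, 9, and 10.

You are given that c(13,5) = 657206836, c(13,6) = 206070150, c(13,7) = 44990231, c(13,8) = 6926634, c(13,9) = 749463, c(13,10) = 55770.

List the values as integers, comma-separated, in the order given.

14409322928, 2681453775, 368411615, 37312275

r14: T_14,6=13×206070150+657206836=3336118786; T_14,7=13×44990231+206070150=790943153; T_14,8=13×6926634+44990231=135036473; T_14,9=13×749463+6926634=16669653; T_14,10=13×55770+749463=1474473
r15: T_15,7=14×790943153+3336118786=14409322928; T_15,8=14×135036473+790943153=2681453775; T_15,9=14×16669653+135036473=368411615; T_15,10=14×1474473+16669653=37312275
Read c(15,7) = 14409322928, c(15,8) = 2681453775, c(15,9) = 368411615, c(15,10) = 37312275.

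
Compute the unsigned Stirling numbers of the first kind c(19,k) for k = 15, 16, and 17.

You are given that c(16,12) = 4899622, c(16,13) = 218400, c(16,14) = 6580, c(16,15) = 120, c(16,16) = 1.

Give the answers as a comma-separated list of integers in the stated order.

r17: T_17,13=16×218400+4899622=8394022; T_17,14=16×6580+218400=323680; T_17,15=16×120+6580=8500; T_17,16=16×1+120=136; T_17,17=16×0+1=1
r18: T_18,14=17×323680+8394022=13896582; T_18,15=17×8500+323680=468180; T_18,16=17×136+8500=10812; T_18,17=17×1+136=153
r19: T_19,15=18×468180+13896582=22323822; T_19,16=18×10812+468180=662796; T_19,17=18×153+10812=13566
Read c(19,15) = 22323822, c(19,16) = 662796, c(19,17) = 13566.

22323822, 662796, 13566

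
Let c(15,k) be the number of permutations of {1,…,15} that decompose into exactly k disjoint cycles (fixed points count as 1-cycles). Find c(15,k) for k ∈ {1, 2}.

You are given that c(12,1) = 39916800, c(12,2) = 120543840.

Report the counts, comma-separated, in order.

[13] T[13,1]:12*39916800+0=479001600 · T[13,2]:12*120543840+39916800=1486442880
[14] T[14,1]:13*479001600+0=6227020800 · T[14,2]:13*1486442880+479001600=19802759040
[15] T[15,1]:14*6227020800+0=87178291200 · T[15,2]:14*19802759040+6227020800=283465647360
Read c(15,1) = 87178291200, c(15,2) = 283465647360.

87178291200, 283465647360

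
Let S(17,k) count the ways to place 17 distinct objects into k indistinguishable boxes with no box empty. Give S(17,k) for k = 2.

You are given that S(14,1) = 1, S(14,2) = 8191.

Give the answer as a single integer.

@15  (15,1):1·1+0→1, (15,2):8191·2+1→16383
@16  (16,1):1·1+0→1, (16,2):16383·2+1→32767
@17  (17,2):32767·2+1→65535
Read S(17,2) = 65535.

65535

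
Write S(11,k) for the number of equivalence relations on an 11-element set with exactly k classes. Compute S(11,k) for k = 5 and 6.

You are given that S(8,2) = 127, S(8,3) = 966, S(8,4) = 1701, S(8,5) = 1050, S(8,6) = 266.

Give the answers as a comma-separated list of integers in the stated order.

246730, 179487

r9: T_9,3=3×966+127=3025; T_9,4=4×1701+966=7770; T_9,5=5×1050+1701=6951; T_9,6=6×266+1050=2646
r10: T_10,4=4×7770+3025=34105; T_10,5=5×6951+7770=42525; T_10,6=6×2646+6951=22827
r11: T_11,5=5×42525+34105=246730; T_11,6=6×22827+42525=179487
Read S(11,5) = 246730, S(11,6) = 179487.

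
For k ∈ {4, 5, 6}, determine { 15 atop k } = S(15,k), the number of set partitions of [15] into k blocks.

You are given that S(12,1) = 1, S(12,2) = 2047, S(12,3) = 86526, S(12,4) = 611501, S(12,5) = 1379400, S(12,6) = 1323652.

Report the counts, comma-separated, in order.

row 13: T[13][2]=2·2047+1=4095  T[13][3]=3·86526+2047=261625  T[13][4]=4·611501+86526=2532530  T[13][5]=5·1379400+611501=7508501  T[13][6]=6·1323652+1379400=9321312
row 14: T[14][3]=3·261625+4095=788970  T[14][4]=4·2532530+261625=10391745  T[14][5]=5·7508501+2532530=40075035  T[14][6]=6·9321312+7508501=63436373
row 15: T[15][4]=4·10391745+788970=42355950  T[15][5]=5·40075035+10391745=210766920  T[15][6]=6·63436373+40075035=420693273
Read S(15,4) = 42355950, S(15,5) = 210766920, S(15,6) = 420693273.

42355950, 210766920, 420693273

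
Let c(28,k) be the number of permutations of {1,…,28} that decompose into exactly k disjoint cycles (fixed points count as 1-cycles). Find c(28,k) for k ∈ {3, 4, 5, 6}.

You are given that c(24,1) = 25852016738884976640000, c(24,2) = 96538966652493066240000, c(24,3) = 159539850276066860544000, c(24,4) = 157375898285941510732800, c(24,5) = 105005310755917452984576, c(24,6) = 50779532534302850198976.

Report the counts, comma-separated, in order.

73689668464006010184007680000, 77226989703299075087834112000, 55278125307966865191587481600, 28969458895980281319670568448

[25] T[25,1]:24*25852016738884976640000+0=620448401733239439360000 · T[25,2]:24*96538966652493066240000+25852016738884976640000=2342787216398718566400000 · T[25,3]:24*159539850276066860544000+96538966652493066240000=3925495373278097719296000 · T[25,4]:24*157375898285941510732800+159539850276066860544000=3936561409138663118131200 · T[25,5]:24*105005310755917452984576+157375898285941510732800=2677503356427960382362624 · T[25,6]:24*50779532534302850198976+105005310755917452984576=1323714091579185857760000
[26] T[26,1]:25*620448401733239439360000+0=15511210043330985984000000 · T[26,2]:25*2342787216398718566400000+620448401733239439360000=59190128811701203599360000 · T[26,3]:25*3925495373278097719296000+2342787216398718566400000=100480171548351161548800000 · T[26,4]:25*3936561409138663118131200+3925495373278097719296000=102339530601744675672576000 · T[26,5]:25*2677503356427960382362624+3936561409138663118131200=70874145319837672677196800 · T[26,6]:25*1323714091579185857760000+2677503356427960382362624=35770355645907606826362624
[27] T[27,2]:26*59190128811701203599360000+15511210043330985984000000=1554454559147562279567360000 · T[27,3]:26*100480171548351161548800000+59190128811701203599360000=2671674589068831403868160000 · T[27,4]:26*102339530601744675672576000+100480171548351161548800000=2761307967193712729035776000 · T[27,5]:26*70874145319837672677196800+102339530601744675672576000=1945067308917524165279692800 · T[27,6]:26*35770355645907606826362624+70874145319837672677196800=1000903392113435450162625024
[28] T[28,3]:27*2671674589068831403868160000+1554454559147562279567360000=73689668464006010184007680000 · T[28,4]:27*2761307967193712729035776000+2671674589068831403868160000=77226989703299075087834112000 · T[28,5]:27*1945067308917524165279692800+2761307967193712729035776000=55278125307966865191587481600 · T[28,6]:27*1000903392113435450162625024+1945067308917524165279692800=28969458895980281319670568448
Read c(28,3) = 73689668464006010184007680000, c(28,4) = 77226989703299075087834112000, c(28,5) = 55278125307966865191587481600, c(28,6) = 28969458895980281319670568448.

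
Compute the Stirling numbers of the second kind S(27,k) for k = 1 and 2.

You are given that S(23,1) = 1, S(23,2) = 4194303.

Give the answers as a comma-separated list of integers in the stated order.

1, 67108863

@24  (24,1):1·1+0→1, (24,2):4194303·2+1→8388607
@25  (25,1):1·1+0→1, (25,2):8388607·2+1→16777215
@26  (26,1):1·1+0→1, (26,2):16777215·2+1→33554431
@27  (27,1):1·1+0→1, (27,2):33554431·2+1→67108863
Read S(27,1) = 1, S(27,2) = 67108863.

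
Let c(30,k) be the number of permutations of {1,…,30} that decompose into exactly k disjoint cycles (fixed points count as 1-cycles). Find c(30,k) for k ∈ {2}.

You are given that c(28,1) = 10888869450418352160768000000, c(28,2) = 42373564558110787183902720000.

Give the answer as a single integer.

i=29: T(29,1)=0+28·10888869450418352160768000000=304888344611713860501504000000 | T(29,2)=10888869450418352160768000000+28·42373564558110787183902720000=1197348677077520393310044160000
i=30: T(30,2)=304888344611713860501504000000+29·1197348677077520393310044160000=35027999979859805266492784640000
Read c(30,2) = 35027999979859805266492784640000.

35027999979859805266492784640000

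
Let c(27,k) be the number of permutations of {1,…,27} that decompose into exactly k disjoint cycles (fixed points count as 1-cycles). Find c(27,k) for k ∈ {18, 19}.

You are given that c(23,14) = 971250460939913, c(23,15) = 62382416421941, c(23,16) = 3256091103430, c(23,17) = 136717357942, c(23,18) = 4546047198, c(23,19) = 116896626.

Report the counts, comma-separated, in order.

@24  (24,15):62382416421941·23+971250460939913→2406046038644556, (24,16):3256091103430·23+62382416421941→137272511800831, (24,17):136717357942·23+3256091103430→6400590336096, (24,18):4546047198·23+136717357942→241276443496, (24,19):116896626·23+4546047198→7234669596
@25  (25,16):137272511800831·24+2406046038644556→5700586321864500, (25,17):6400590336096·24+137272511800831→290886679867135, (25,18):241276443496·24+6400590336096→12191224980000, (25,19):7234669596·24+241276443496→414908513800
@26  (26,17):290886679867135·25+5700586321864500→12972753318542875, (26,18):12191224980000·25+290886679867135→595667304367135, (26,19):414908513800·25+12191224980000→22563937825000
@27  (27,18):595667304367135·26+12972753318542875→28460103232088385, (27,19):22563937825000·26+595667304367135→1182329687817135
Read c(27,18) = 28460103232088385, c(27,19) = 1182329687817135.

28460103232088385, 1182329687817135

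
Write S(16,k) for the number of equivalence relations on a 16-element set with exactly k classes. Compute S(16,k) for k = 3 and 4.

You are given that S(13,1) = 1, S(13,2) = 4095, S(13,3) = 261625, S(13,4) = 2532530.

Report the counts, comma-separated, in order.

7141686, 171798901

r14: T_14,1=1×1+0=1; T_14,2=2×4095+1=8191; T_14,3=3×261625+4095=788970; T_14,4=4×2532530+261625=10391745
r15: T_15,2=2×8191+1=16383; T_15,3=3×788970+8191=2375101; T_15,4=4×10391745+788970=42355950
r16: T_16,3=3×2375101+16383=7141686; T_16,4=4×42355950+2375101=171798901
Read S(16,3) = 7141686, S(16,4) = 171798901.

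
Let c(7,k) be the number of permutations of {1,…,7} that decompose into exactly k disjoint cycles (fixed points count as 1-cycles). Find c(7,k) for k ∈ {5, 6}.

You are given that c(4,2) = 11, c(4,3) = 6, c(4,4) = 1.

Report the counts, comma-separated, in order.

175, 21

row 5: T[5][3]=4·6+11=35  T[5][4]=4·1+6=10  T[5][5]=4·0+1=1
row 6: T[6][4]=5·10+35=85  T[6][5]=5·1+10=15  T[6][6]=5·0+1=1
row 7: T[7][5]=6·15+85=175  T[7][6]=6·1+15=21
Read c(7,5) = 175, c(7,6) = 21.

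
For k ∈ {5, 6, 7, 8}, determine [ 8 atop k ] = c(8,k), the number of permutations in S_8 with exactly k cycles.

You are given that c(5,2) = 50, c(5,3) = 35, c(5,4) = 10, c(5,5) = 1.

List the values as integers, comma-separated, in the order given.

1960, 322, 28, 1

i=6: T(6,3)=50+5·35=225 | T(6,4)=35+5·10=85 | T(6,5)=10+5·1=15 | T(6,6)=1+5·0=1
i=7: T(7,4)=225+6·85=735 | T(7,5)=85+6·15=175 | T(7,6)=15+6·1=21 | T(7,7)=1+6·0=1
i=8: T(8,5)=735+7·175=1960 | T(8,6)=175+7·21=322 | T(8,7)=21+7·1=28 | T(8,8)=1+7·0=1
Read c(8,5) = 1960, c(8,6) = 322, c(8,7) = 28, c(8,8) = 1.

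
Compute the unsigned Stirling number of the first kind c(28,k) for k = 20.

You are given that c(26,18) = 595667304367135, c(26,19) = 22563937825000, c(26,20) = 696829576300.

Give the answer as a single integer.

2280730371654735

r27: T_27,19=26×22563937825000+595667304367135=1182329687817135; T_27,20=26×696829576300+22563937825000=40681506808800
r28: T_28,20=27×40681506808800+1182329687817135=2280730371654735
Read c(28,20) = 2280730371654735.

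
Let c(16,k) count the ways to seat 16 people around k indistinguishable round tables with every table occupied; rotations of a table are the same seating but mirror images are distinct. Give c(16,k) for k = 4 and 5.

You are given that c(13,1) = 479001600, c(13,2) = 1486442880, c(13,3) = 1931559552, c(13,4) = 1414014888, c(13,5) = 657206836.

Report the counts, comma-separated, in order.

i=14: T(14,2)=479001600+13·1486442880=19802759040 | T(14,3)=1486442880+13·1931559552=26596717056 | T(14,4)=1931559552+13·1414014888=20313753096 | T(14,5)=1414014888+13·657206836=9957703756
i=15: T(15,3)=19802759040+14·26596717056=392156797824 | T(15,4)=26596717056+14·20313753096=310989260400 | T(15,5)=20313753096+14·9957703756=159721605680
i=16: T(16,4)=392156797824+15·310989260400=5056995703824 | T(16,5)=310989260400+15·159721605680=2706813345600
Read c(16,4) = 5056995703824, c(16,5) = 2706813345600.

5056995703824, 2706813345600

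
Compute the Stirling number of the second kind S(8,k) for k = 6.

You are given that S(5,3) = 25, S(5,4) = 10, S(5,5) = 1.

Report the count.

266

@6  (6,4):10·4+25→65, (6,5):1·5+10→15, (6,6):0·6+1→1
@7  (7,5):15·5+65→140, (7,6):1·6+15→21
@8  (8,6):21·6+140→266
Read S(8,6) = 266.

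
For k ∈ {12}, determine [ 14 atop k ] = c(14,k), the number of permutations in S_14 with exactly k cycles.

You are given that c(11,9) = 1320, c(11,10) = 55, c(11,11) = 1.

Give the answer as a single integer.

[12] T[12,10]:11*55+1320=1925 · T[12,11]:11*1+55=66 · T[12,12]:11*0+1=1
[13] T[13,11]:12*66+1925=2717 · T[13,12]:12*1+66=78
[14] T[14,12]:13*78+2717=3731
Read c(14,12) = 3731.

3731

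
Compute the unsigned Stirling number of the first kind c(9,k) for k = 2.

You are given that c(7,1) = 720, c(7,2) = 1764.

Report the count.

109584

row 8: T[8][1]=7·720+0=5040  T[8][2]=7·1764+720=13068
row 9: T[9][2]=8·13068+5040=109584
Read c(9,2) = 109584.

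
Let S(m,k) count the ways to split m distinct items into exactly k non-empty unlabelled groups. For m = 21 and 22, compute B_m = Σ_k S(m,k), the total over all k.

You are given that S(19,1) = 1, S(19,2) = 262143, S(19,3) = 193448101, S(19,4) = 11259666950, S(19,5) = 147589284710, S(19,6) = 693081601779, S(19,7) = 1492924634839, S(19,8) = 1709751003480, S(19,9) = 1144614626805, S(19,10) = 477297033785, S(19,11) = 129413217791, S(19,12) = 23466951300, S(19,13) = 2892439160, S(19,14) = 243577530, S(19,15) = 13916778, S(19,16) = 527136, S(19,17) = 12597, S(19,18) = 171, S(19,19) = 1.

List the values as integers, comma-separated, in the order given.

474869816156751, 4506715738447323

row 20: T[20][1]=1·1+0=1  T[20][2]=2·262143+1=524287  T[20][3]=3·193448101+262143=580606446  T[20][4]=4·11259666950+193448101=45232115901  T[20][5]=5·147589284710+11259666950=749206090500  T[20][6]=6·693081601779+147589284710=4306078895384  T[20][7]=7·1492924634839+693081601779=11143554045652  T[20][8]=8·1709751003480+1492924634839=15170932662679  T[20][9]=9·1144614626805+1709751003480=12011282644725  T[20][10]=10·477297033785+1144614626805=5917584964655  T[20][11]=11·129413217791+477297033785=1900842429486  T[20][12]=12·23466951300+129413217791=411016633391  T[20][13]=13·2892439160+23466951300=61068660380  T[20][14]=14·243577530+2892439160=6302524580  T[20][15]=15·13916778+243577530=452329200  T[20][16]=16·527136+13916778=22350954  T[20][17]=17·12597+527136=741285  T[20][18]=18·171+12597=15675  T[20][19]=19·1+171=190  T[20][20]=20·0+1=1
row 21: T[21][1]=1·1+0=1  T[21][2]=2·524287+1=1048575  T[21][3]=3·580606446+524287=1742343625  T[21][4]=4·45232115901+580606446=181509070050  T[21][5]=5·749206090500+45232115901=3791262568401  T[21][6]=6·4306078895384+749206090500=26585679462804  T[21][7]=7·11143554045652+4306078895384=82310957214948  T[21][8]=8·15170932662679+11143554045652=132511015347084  T[21][9]=9·12011282644725+15170932662679=123272476465204  T[21][10]=10·5917584964655+12011282644725=71187132291275  T[21][11]=11·1900842429486+5917584964655=26826851689001  T[21][12]=12·411016633391+1900842429486=6833042030178  T[21][13]=13·61068660380+411016633391=1204909218331  T[21][14]=14·6302524580+61068660380=149304004500  T[21][15]=15·452329200+6302524580=13087462580  T[21][16]=16·22350954+452329200=809944464  T[21][17]=17·741285+22350954=34952799  T[21][18]=18·15675+741285=1023435  T[21][19]=19·190+15675=19285  T[21][20]=20·1+190=210  T[21][21]=21·0+1=1
row 22: T[22][1]=1·1+0=1  T[22][2]=2·1048575+1=2097151  T[22][3]=3·1742343625+1048575=5228079450  T[22][4]=4·181509070050+1742343625=727778623825  T[22][5]=5·3791262568401+181509070050=19137821912055  T[22][6]=6·26585679462804+3791262568401=163305339345225  T[22][7]=7·82310957214948+26585679462804=602762379967440  T[22][8]=8·132511015347084+82310957214948=1142399079991620  T[22][9]=9·123272476465204+132511015347084=1241963303533920  T[22][10]=10·71187132291275+123272476465204=835143799377954  T[22][11]=11·26826851689001+71187132291275=366282500870286  T[22][12]=12·6833042030178+26826851689001=108823356051137  T[22][13]=13·1204909218331+6833042030178=22496861868481  T[22][14]=14·149304004500+1204909218331=3295165281331  T[22][15]=15·13087462580+149304004500=345615943200  T[22][16]=16·809944464+13087462580=26046574004  T[22][17]=17·34952799+809944464=1404142047  T[22][18]=18·1023435+34952799=53374629  T[22][19]=19·19285+1023435=1389850  T[22][20]=20·210+19285=23485  T[22][21]=21·1+210=231  T[22][22]=22·0+1=1
B_21 = ΣS(21,k) = 1+1048575+1742343625+181509070050+3791262568401+26585679462804+82310957214948+132511015347084+123272476465204+71187132291275+26826851689001+6833042030178+1204909218331+149304004500+13087462580+809944464+34952799+1023435+19285+210+1 = 474869816156751
B_22 = ΣS(22,k) = 1+2097151+5228079450+727778623825+19137821912055+163305339345225+602762379967440+1142399079991620+1241963303533920+835143799377954+366282500870286+108823356051137+22496861868481+3295165281331+345615943200+26046574004+1404142047+53374629+1389850+23485+231+1 = 4506715738447323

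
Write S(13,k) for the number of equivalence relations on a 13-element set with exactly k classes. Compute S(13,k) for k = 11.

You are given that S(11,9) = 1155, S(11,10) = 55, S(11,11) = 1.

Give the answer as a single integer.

2431

i=12: T(12,10)=1155+10·55=1705 | T(12,11)=55+11·1=66
i=13: T(13,11)=1705+11·66=2431
Read S(13,11) = 2431.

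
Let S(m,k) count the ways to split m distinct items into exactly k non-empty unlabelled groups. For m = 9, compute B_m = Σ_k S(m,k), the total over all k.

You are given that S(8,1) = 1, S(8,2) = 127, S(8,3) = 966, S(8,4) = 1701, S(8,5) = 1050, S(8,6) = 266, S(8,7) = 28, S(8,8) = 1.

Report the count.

i=9: T(9,1)=0+1·1=1 | T(9,2)=1+2·127=255 | T(9,3)=127+3·966=3025 | T(9,4)=966+4·1701=7770 | T(9,5)=1701+5·1050=6951 | T(9,6)=1050+6·266=2646 | T(9,7)=266+7·28=462 | T(9,8)=28+8·1=36 | T(9,9)=1+9·0=1
B_9 = ΣS(9,k) = 1+255+3025+7770+6951+2646+462+36+1 = 21147

21147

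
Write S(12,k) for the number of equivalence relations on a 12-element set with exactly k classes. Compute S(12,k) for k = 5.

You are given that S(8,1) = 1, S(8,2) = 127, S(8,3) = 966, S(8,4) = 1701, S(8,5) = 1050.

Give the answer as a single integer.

[9] T[9,2]:2*127+1=255 · T[9,3]:3*966+127=3025 · T[9,4]:4*1701+966=7770 · T[9,5]:5*1050+1701=6951
[10] T[10,3]:3*3025+255=9330 · T[10,4]:4*7770+3025=34105 · T[10,5]:5*6951+7770=42525
[11] T[11,4]:4*34105+9330=145750 · T[11,5]:5*42525+34105=246730
[12] T[12,5]:5*246730+145750=1379400
Read S(12,5) = 1379400.

1379400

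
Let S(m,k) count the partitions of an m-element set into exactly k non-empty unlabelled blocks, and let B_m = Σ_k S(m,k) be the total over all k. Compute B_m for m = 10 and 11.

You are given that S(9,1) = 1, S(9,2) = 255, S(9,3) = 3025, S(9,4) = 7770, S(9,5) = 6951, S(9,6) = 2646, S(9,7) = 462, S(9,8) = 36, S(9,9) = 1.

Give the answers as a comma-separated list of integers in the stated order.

row 10: T[10][1]=1·1+0=1  T[10][2]=2·255+1=511  T[10][3]=3·3025+255=9330  T[10][4]=4·7770+3025=34105  T[10][5]=5·6951+7770=42525  T[10][6]=6·2646+6951=22827  T[10][7]=7·462+2646=5880  T[10][8]=8·36+462=750  T[10][9]=9·1+36=45  T[10][10]=10·0+1=1
row 11: T[11][1]=1·1+0=1  T[11][2]=2·511+1=1023  T[11][3]=3·9330+511=28501  T[11][4]=4·34105+9330=145750  T[11][5]=5·42525+34105=246730  T[11][6]=6·22827+42525=179487  T[11][7]=7·5880+22827=63987  T[11][8]=8·750+5880=11880  T[11][9]=9·45+750=1155  T[11][10]=10·1+45=55  T[11][11]=11·0+1=1
B_10 = ΣS(10,k) = 1+511+9330+34105+42525+22827+5880+750+45+1 = 115975
B_11 = ΣS(11,k) = 1+1023+28501+145750+246730+179487+63987+11880+1155+55+1 = 678570

115975, 678570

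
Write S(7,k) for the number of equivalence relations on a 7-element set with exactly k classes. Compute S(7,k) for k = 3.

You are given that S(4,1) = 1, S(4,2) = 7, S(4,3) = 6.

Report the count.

@5  (5,1):1·1+0→1, (5,2):7·2+1→15, (5,3):6·3+7→25
@6  (6,2):15·2+1→31, (6,3):25·3+15→90
@7  (7,3):90·3+31→301
Read S(7,3) = 301.

301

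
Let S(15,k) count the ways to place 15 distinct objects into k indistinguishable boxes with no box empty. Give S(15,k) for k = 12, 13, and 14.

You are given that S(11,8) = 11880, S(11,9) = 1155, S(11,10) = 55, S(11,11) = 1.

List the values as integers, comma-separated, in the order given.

[12] T[12,9]:9*1155+11880=22275 · T[12,10]:10*55+1155=1705 · T[12,11]:11*1+55=66 · T[12,12]:12*0+1=1
[13] T[13,10]:10*1705+22275=39325 · T[13,11]:11*66+1705=2431 · T[13,12]:12*1+66=78 · T[13,13]:13*0+1=1
[14] T[14,11]:11*2431+39325=66066 · T[14,12]:12*78+2431=3367 · T[14,13]:13*1+78=91 · T[14,14]:14*0+1=1
[15] T[15,12]:12*3367+66066=106470 · T[15,13]:13*91+3367=4550 · T[15,14]:14*1+91=105
Read S(15,12) = 106470, S(15,13) = 4550, S(15,14) = 105.

106470, 4550, 105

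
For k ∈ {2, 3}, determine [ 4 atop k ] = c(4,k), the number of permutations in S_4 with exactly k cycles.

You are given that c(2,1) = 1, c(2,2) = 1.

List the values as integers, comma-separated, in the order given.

11, 6

row 3: T[3][1]=2·1+0=2  T[3][2]=2·1+1=3  T[3][3]=2·0+1=1
row 4: T[4][2]=3·3+2=11  T[4][3]=3·1+3=6
Read c(4,2) = 11, c(4,3) = 6.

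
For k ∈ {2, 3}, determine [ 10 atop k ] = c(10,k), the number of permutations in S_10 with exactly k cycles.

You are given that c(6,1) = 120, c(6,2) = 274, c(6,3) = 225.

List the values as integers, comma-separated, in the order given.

1026576, 1172700

i=7: T(7,1)=0+6·120=720 | T(7,2)=120+6·274=1764 | T(7,3)=274+6·225=1624
i=8: T(8,1)=0+7·720=5040 | T(8,2)=720+7·1764=13068 | T(8,3)=1764+7·1624=13132
i=9: T(9,1)=0+8·5040=40320 | T(9,2)=5040+8·13068=109584 | T(9,3)=13068+8·13132=118124
i=10: T(10,2)=40320+9·109584=1026576 | T(10,3)=109584+9·118124=1172700
Read c(10,2) = 1026576, c(10,3) = 1172700.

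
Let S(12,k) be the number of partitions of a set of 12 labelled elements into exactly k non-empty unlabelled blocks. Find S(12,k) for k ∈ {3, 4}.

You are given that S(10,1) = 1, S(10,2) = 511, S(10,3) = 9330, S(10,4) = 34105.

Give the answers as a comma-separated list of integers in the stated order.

86526, 611501

r11: T_11,2=2×511+1=1023; T_11,3=3×9330+511=28501; T_11,4=4×34105+9330=145750
r12: T_12,3=3×28501+1023=86526; T_12,4=4×145750+28501=611501
Read S(12,3) = 86526, S(12,4) = 611501.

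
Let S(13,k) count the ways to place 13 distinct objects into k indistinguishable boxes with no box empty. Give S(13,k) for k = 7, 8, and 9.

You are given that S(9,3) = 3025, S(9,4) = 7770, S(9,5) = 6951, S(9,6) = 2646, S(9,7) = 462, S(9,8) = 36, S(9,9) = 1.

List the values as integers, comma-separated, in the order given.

row 10: T[10][4]=4·7770+3025=34105  T[10][5]=5·6951+7770=42525  T[10][6]=6·2646+6951=22827  T[10][7]=7·462+2646=5880  T[10][8]=8·36+462=750  T[10][9]=9·1+36=45
row 11: T[11][5]=5·42525+34105=246730  T[11][6]=6·22827+42525=179487  T[11][7]=7·5880+22827=63987  T[11][8]=8·750+5880=11880  T[11][9]=9·45+750=1155
row 12: T[12][6]=6·179487+246730=1323652  T[12][7]=7·63987+179487=627396  T[12][8]=8·11880+63987=159027  T[12][9]=9·1155+11880=22275
row 13: T[13][7]=7·627396+1323652=5715424  T[13][8]=8·159027+627396=1899612  T[13][9]=9·22275+159027=359502
Read S(13,7) = 5715424, S(13,8) = 1899612, S(13,9) = 359502.

5715424, 1899612, 359502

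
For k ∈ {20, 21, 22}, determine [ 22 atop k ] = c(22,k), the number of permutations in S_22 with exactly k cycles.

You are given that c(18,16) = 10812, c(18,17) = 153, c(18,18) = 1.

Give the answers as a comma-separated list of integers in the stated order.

i=19: T(19,17)=10812+18·153=13566 | T(19,18)=153+18·1=171 | T(19,19)=1+18·0=1
i=20: T(20,18)=13566+19·171=16815 | T(20,19)=171+19·1=190 | T(20,20)=1+19·0=1
i=21: T(21,19)=16815+20·190=20615 | T(21,20)=190+20·1=210 | T(21,21)=1+20·0=1
i=22: T(22,20)=20615+21·210=25025 | T(22,21)=210+21·1=231 | T(22,22)=1+21·0=1
Read c(22,20) = 25025, c(22,21) = 231, c(22,22) = 1.

25025, 231, 1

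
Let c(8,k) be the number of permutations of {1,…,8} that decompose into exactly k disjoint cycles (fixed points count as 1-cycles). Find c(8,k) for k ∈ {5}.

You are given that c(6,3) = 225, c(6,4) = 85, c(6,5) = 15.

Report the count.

1960

r7: T_7,4=6×85+225=735; T_7,5=6×15+85=175
r8: T_8,5=7×175+735=1960
Read c(8,5) = 1960.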